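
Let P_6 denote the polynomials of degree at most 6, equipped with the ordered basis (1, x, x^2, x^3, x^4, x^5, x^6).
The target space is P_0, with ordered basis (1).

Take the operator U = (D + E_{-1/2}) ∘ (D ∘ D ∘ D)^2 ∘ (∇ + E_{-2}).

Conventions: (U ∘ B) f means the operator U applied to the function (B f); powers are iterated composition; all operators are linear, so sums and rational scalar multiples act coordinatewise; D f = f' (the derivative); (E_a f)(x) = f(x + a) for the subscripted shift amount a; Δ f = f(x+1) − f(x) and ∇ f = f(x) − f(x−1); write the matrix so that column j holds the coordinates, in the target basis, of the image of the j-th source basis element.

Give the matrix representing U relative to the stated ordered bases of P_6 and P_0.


the matrix is [[0, 0, 0, 0, 0, 0, 720]] (rows listed top to bottom)

image of 1: 0
image of x: 0
image of x^2: 0
image of x^3: 0
image of x^4: 0
image of x^5: 0
image of x^6: 720
each image's coordinates form column j of the matrix


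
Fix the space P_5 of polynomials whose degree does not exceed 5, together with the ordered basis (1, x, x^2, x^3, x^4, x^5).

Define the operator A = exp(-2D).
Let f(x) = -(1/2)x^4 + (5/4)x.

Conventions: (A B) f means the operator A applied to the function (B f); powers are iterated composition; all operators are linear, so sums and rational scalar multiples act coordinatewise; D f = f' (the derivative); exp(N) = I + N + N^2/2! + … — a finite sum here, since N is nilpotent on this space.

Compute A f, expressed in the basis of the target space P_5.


g(x) = -(1/2)x^4 + 4x^3 - 12x^2 + (69/4)x - 21/2

order-1 term: 4x^3 - 5/2
order-2 term: -12x^2
order-3 term: 16x
order-4 term: -8
the series for exp(-2D) f terminates at order 4
exp(-2D) f = -(1/2)x^4 + 4x^3 - 12x^2 + (69/4)x - 21/2


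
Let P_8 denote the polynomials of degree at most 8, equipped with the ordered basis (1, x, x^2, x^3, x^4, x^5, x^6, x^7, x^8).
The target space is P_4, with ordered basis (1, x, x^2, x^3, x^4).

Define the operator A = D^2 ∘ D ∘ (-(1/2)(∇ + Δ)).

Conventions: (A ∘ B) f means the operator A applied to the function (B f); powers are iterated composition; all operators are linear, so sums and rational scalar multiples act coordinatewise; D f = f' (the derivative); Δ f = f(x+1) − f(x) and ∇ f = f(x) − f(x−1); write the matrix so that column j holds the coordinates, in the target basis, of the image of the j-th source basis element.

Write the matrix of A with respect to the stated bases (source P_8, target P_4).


image of 1: 0
image of x: 0
image of x^2: 0
image of x^3: 0
image of x^4: -24
image of x^5: -120x
image of x^6: -360x^2 - 120
image of x^7: -840x^3 - 840x
image of x^8: -1680x^4 - 3360x^2 - 336
each image's coordinates form column j of the matrix

the matrix is [[0, 0, 0, 0, -24, 0, -120, 0, -336]; [0, 0, 0, 0, 0, -120, 0, -840, 0]; [0, 0, 0, 0, 0, 0, -360, 0, -3360]; [0, 0, 0, 0, 0, 0, 0, -840, 0]; [0, 0, 0, 0, 0, 0, 0, 0, -1680]] (rows listed top to bottom)


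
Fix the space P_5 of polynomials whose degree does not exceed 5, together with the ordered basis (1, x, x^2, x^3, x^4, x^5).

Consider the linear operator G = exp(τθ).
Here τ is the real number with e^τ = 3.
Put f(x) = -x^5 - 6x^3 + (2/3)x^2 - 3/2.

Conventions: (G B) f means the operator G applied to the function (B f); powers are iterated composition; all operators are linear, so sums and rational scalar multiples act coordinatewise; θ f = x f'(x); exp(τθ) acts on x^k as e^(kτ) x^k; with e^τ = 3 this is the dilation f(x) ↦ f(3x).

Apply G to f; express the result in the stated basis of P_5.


exp(τθ) x^k = e^(kτ) x^k; with e^τ = 3 this sends x^k to 3^k x^k
x^2 ↦ 9 x^2
x^3 ↦ 27 x^3
x^5 ↦ 243 x^5
applying this coordinatewise to f: exp(τθ) f = -243x^5 - 162x^3 + 6x^2 - 3/2

the result is g(x) = -243x^5 - 162x^3 + 6x^2 - 3/2


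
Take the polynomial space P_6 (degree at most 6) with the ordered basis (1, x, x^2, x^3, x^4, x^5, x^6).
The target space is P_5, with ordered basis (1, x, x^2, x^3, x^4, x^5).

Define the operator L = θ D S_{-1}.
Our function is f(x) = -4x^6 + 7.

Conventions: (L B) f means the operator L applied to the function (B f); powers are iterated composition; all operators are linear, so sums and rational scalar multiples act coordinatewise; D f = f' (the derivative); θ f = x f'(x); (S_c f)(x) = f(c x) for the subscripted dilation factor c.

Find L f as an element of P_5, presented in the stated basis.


the result is g(x) = -120x^5

S_{-1} f = -4x^6 + 7
D S_{-1} f = -24x^5
θ D S_{-1} f = -120x^5


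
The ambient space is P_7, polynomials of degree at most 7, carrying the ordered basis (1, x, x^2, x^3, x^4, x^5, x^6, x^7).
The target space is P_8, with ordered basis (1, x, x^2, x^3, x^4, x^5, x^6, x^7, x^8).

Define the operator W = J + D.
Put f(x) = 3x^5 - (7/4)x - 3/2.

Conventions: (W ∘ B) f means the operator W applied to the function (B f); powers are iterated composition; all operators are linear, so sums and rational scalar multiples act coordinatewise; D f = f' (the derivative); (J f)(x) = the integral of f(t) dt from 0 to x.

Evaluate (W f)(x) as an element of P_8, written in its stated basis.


the result is g(x) = (1/2)x^6 + 15x^4 - (7/8)x^2 - (3/2)x - 7/4

J f = (1/2)x^6 - (7/8)x^2 - (3/2)x
D f = 15x^4 - 7/4
(J + D) f = (1/2)x^6 + 15x^4 - (7/8)x^2 - (3/2)x - 7/4


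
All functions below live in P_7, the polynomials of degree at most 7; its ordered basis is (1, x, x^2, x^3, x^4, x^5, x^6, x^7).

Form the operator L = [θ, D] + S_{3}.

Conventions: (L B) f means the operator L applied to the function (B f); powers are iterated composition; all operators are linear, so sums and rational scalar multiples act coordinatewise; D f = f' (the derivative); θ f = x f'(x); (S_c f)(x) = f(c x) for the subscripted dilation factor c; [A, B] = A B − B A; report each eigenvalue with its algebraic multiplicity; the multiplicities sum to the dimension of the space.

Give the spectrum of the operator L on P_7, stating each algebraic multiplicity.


image of 1: 1
image of x: 3x - 1
image of x^2: 9x^2 - 2x
image of x^3: 27x^3 - 3x^2
image of x^4: 81x^4 - 4x^3
image of x^5: 243x^5 - 5x^4
image of x^6: 729x^6 - 6x^5
image of x^7: 2187x^7 - 7x^6
the matrix is upper triangular; its diagonal is (1, 3, 9, 27, 81, 243, 729, 2187)
for a triangular matrix the eigenvalues are the diagonal entries, with algebraic multiplicity their repetition count

λ = 1 (multiplicity 1), λ = 3 (multiplicity 1), λ = 9 (multiplicity 1), λ = 27 (multiplicity 1), λ = 81 (multiplicity 1), λ = 243 (multiplicity 1), λ = 729 (multiplicity 1), λ = 2187 (multiplicity 1)


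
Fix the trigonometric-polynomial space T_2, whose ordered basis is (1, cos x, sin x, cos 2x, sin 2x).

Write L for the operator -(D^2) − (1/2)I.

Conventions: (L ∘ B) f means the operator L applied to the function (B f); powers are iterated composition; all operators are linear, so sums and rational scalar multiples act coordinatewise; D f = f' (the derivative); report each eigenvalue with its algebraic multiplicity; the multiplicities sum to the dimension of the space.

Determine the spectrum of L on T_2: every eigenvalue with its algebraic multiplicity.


image of 1: -1/2
image of cos x: (1/2)cos x
image of sin x: (1/2)sin x
image of cos 2x: (7/2)cos 2x
image of sin 2x: (7/2)sin 2x
the matrix is diagonal; its diagonal is (-1/2, 1/2, 1/2, 7/2, 7/2)
for a triangular matrix the eigenvalues are the diagonal entries, with algebraic multiplicity their repetition count

λ = -1/2 (multiplicity 1), λ = 1/2 (multiplicity 2), λ = 7/2 (multiplicity 2)


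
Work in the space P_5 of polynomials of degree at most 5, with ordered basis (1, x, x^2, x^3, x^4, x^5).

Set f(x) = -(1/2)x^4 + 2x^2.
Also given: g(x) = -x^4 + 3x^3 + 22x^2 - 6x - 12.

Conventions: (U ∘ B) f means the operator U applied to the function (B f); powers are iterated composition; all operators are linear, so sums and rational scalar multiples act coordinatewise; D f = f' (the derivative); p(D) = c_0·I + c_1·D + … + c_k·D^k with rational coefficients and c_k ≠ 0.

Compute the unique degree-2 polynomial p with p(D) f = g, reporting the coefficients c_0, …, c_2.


D^0 f = -(1/2)x^4 + 2x^2
D^1 f = -2x^3 + 4x
D^2 f = -6x^2 + 4
matching coefficients of g against c_0 f + c_1 Df + … from the top degree down determines the c_i
solution: c_0 = 2, c_1 = -3/2, c_2 = -3

p(D) = 2·I − (3/2)·D − 3·D^2, i.e. c_0 = 2, c_1 = -3/2, c_2 = -3


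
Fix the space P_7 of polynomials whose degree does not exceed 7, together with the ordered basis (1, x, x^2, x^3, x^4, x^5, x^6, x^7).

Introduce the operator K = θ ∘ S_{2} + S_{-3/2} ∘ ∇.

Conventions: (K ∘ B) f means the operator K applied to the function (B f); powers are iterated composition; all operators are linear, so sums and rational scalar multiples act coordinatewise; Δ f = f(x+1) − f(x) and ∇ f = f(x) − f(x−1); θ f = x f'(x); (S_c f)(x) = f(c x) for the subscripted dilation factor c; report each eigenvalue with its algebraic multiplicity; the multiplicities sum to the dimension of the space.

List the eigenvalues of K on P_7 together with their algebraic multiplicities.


image of 1: 0
image of x: 2x + 1
image of x^2: 8x^2 - 3x - 1
image of x^3: 24x^3 + (27/4)x^2 + (9/2)x + 1
image of x^4: 64x^4 - (27/2)x^3 - (27/2)x^2 - 6x - 1
image of x^5: 160x^5 + (405/16)x^4 + (135/4)x^3 + (45/2)x^2 + (15/2)x + 1
image of x^6: 384x^6 - (729/16)x^5 - (1215/16)x^4 - (135/2)x^3 - (135/4)x^2 - 9x - 1
image of x^7: 896x^7 + (5103/64)x^6 + (5103/32)x^5 + (2835/16)x^4 + (945/8)x^3 + (189/4)x^2 + (21/2)x + 1
the matrix is upper triangular; its diagonal is (0, 2, 8, 24, 64, 160, 384, 896)
for a triangular matrix the eigenvalues are the diagonal entries, with algebraic multiplicity their repetition count

λ = 0 (multiplicity 1), λ = 2 (multiplicity 1), λ = 8 (multiplicity 1), λ = 24 (multiplicity 1), λ = 64 (multiplicity 1), λ = 160 (multiplicity 1), λ = 384 (multiplicity 1), λ = 896 (multiplicity 1)


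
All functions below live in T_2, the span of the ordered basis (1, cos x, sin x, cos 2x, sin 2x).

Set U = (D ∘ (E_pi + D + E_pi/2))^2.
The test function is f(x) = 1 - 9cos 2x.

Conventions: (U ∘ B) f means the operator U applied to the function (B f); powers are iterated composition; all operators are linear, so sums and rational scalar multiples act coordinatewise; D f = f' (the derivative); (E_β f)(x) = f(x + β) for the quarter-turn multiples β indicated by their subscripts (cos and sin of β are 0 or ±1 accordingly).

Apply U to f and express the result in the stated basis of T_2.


E_pi f = 1 - 9cos 2x
D f = 18sin 2x
E_pi/2 f = 1 + 9cos 2x
(E_pi + D + E_pi/2) f = 2 + 18sin 2x
D (E_pi + D + E_pi/2) f = 36cos 2x
E_pi (D ∘ (E_pi + D + E_pi/2)) f = 36cos 2x
D (D ∘ (E_pi + D + E_pi/2)) f = -72sin 2x
E_pi/2 (D ∘ (E_pi + D + E_pi/2)) f = -36cos 2x
(E_pi + D + E_pi/2) (D ∘ (E_pi + D + E_pi/2)) f = -72sin 2x
D (E_pi + D + E_pi/2) (D ∘ (E_pi + D + E_pi/2)) f = -144cos 2x

g(x) = -144cos 2x


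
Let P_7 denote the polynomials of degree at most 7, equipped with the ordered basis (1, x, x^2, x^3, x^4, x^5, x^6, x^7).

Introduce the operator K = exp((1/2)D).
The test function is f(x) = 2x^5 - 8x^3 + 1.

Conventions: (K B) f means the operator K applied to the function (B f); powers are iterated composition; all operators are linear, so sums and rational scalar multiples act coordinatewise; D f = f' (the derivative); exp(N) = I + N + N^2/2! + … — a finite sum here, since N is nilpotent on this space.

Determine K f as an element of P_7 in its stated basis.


g(x) = 2x^5 + 5x^4 - 3x^3 - (19/2)x^2 - (43/8)x + 1/16

order-1 term: 5x^4 - 12x^2
order-2 term: 5x^3 - 6x
order-3 term: (5/2)x^2 - 1
order-4 term: (5/8)x
order-5 term: 1/16
the series for exp((1/2)D) f terminates at order 5
exp((1/2)D) f = 2x^5 + 5x^4 - 3x^3 - (19/2)x^2 - (43/8)x + 1/16


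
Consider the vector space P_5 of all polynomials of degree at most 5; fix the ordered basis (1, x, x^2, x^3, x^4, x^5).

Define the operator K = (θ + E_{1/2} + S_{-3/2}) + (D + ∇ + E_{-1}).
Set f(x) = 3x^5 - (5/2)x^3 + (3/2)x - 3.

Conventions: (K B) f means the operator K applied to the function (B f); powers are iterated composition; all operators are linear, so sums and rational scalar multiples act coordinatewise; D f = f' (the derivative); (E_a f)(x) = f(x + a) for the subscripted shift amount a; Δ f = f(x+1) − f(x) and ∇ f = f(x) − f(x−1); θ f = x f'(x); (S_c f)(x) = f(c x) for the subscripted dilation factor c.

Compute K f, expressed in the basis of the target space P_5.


θ f = 15x^5 - (15/2)x^3 + (3/2)x
E_{1/2} f = 3x^5 + (15/2)x^4 + 5x^3 + (9/16)x - 79/32
S_{-3/2} f = -(729/32)x^5 + (135/16)x^3 - (9/4)x - 3
(θ + E_{1/2} + S_{-3/2}) f = -(153/32)x^5 + (15/2)x^4 + (95/16)x^3 - (3/16)x - 175/32
D f = 15x^4 - (15/2)x^2 + 3/2
∇ f = 15x^4 - 30x^3 + (45/2)x^2 - (15/2)x + 2
E_{-1} f = 3x^5 - 15x^4 + (55/2)x^3 - (45/2)x^2 + 9x - 5
(D + ∇ + E_{-1}) f = 3x^5 + 15x^4 - (5/2)x^3 - (15/2)x^2 + (3/2)x - 3/2
((θ + E_{1/2} + S_{-3/2}) + (D + ∇ + E_{-1})) f = -(57/32)x^5 + (45/2)x^4 + (55/16)x^3 - (15/2)x^2 + (21/16)x - 223/32

the image equals g(x) = -(57/32)x^5 + (45/2)x^4 + (55/16)x^3 - (15/2)x^2 + (21/16)x - 223/32


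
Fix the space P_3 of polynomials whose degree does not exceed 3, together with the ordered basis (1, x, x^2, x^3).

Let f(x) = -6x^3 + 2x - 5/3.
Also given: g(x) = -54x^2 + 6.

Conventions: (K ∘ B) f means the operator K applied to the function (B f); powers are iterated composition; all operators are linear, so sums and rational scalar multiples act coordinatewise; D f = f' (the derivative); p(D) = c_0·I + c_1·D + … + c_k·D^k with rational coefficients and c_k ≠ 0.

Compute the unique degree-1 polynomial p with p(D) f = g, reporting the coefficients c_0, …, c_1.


c_0 = 0, c_1 = 3

D^0 f = -6x^3 + 2x - 5/3
D^1 f = -18x^2 + 2
matching coefficients of g against c_0 f + c_1 Df + … from the top degree down determines the c_i
solution: c_0 = 0, c_1 = 3


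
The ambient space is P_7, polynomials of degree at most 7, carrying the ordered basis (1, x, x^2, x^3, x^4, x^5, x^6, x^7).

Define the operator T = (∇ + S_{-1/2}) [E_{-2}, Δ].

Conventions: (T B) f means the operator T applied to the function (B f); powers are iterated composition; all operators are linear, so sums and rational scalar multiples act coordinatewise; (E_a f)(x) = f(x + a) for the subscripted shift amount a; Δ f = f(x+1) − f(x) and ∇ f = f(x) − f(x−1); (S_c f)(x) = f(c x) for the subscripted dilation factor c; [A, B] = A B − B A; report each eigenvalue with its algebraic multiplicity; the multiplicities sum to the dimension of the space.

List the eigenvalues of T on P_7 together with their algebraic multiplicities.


image of 1: 0
image of x: 0
image of x^2: 0
image of x^3: 0
image of x^4: 0
image of x^5: 0
image of x^6: 0
image of x^7: 0
the matrix is upper triangular; its diagonal is (0, 0, 0, 0, 0, 0, 0, 0)
for a triangular matrix the eigenvalues are the diagonal entries, with algebraic multiplicity their repetition count

λ = 0 (multiplicity 8)


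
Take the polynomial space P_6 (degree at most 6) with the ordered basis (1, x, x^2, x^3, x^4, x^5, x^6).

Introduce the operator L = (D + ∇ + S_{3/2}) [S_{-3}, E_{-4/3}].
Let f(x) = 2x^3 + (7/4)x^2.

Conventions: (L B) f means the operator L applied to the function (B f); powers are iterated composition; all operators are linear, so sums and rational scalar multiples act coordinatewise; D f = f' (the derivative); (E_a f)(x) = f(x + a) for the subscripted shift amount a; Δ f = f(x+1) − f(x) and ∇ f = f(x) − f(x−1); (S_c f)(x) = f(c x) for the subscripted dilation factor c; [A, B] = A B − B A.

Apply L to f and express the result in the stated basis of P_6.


E_{-4/3} f = 2x^3 - (25/4)x^2 + 6x - 44/27
S_{-3} E_{-4/3} f = -54x^3 - (225/4)x^2 - 18x - 44/27
S_{-3} f = -54x^3 + (63/4)x^2
E_{-4/3} S_{-3} f = -54x^3 + (927/4)x^2 - 330x + 156
[S_{-3}, E_{-4/3}] f = -288x^2 + 312x - 4256/27
D [S_{-3}, E_{-4/3}] f = -576x + 312
∇ [S_{-3}, E_{-4/3}] f = -576x + 600
S_{3/2} [S_{-3}, E_{-4/3}] f = -648x^2 + 468x - 4256/27
(D + ∇ + S_{3/2}) [S_{-3}, E_{-4/3}] f = -648x^2 - 684x + 20368/27

the result is g(x) = -648x^2 - 684x + 20368/27


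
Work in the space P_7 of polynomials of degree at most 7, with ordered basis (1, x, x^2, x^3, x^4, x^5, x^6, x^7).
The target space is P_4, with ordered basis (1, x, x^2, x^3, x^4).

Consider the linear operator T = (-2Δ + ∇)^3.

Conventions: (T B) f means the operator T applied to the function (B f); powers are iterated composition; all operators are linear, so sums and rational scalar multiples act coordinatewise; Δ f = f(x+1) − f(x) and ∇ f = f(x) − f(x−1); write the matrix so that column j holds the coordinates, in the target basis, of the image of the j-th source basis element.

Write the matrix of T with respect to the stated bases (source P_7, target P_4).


image of 1: 0
image of x: 0
image of x^2: 0
image of x^3: -6
image of x^4: -24x - 108
image of x^5: -60x^2 - 540x - 870
image of x^6: -120x^3 - 1620x^2 - 5220x - 3780
image of x^7: -210x^4 - 3780x^3 - 18270x^2 - 26460x - 11886
each image's coordinates form column j of the matrix

the matrix is [[0, 0, 0, -6, -108, -870, -3780, -11886]; [0, 0, 0, 0, -24, -540, -5220, -26460]; [0, 0, 0, 0, 0, -60, -1620, -18270]; [0, 0, 0, 0, 0, 0, -120, -3780]; [0, 0, 0, 0, 0, 0, 0, -210]] (rows listed top to bottom)


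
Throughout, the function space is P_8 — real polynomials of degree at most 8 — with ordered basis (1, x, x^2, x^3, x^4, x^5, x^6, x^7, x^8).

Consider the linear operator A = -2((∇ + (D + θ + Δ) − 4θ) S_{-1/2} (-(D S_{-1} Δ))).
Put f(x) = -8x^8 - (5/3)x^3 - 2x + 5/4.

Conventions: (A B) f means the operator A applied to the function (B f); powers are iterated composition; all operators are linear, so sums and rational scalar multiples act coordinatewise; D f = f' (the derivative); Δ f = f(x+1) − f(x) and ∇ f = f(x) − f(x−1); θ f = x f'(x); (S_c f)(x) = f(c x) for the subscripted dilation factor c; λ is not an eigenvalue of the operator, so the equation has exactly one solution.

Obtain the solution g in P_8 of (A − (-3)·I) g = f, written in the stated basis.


write g with unknown coordinates in the stated basis and equate coefficients in (A − (-3)·I) g = f
solving from the highest basis element down gives g = -(8/3)x^8 + 28x^6 + 112x^5 - (560/3)x^4 - (21565/9)x^3 - (476/3)x^2 + (144448/9)x - 474313/36
check: A g = -84x^6 - 336x^5 + 560x^4 + (21560/3)x^3 + 476x^2 - (144454/3)x + 118582/3
so A g − (-3)·g = -8x^8 - (5/3)x^3 - 2x + 5/4 = f ✓

g(x) = -(8/3)x^8 + 28x^6 + 112x^5 - (560/3)x^4 - (21565/9)x^3 - (476/3)x^2 + (144448/9)x - 474313/36


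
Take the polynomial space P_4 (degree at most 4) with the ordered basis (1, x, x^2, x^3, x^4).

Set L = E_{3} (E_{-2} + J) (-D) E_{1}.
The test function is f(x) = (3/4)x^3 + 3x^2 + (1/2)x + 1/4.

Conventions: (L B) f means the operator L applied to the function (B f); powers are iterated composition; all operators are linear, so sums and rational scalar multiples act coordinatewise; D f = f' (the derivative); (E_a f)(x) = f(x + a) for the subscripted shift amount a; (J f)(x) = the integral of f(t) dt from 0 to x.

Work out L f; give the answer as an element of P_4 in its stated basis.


E_{1} f = (3/4)x^3 + (21/4)x^2 + (35/4)x + 9/2
D E_{1} f = (9/4)x^2 + (21/2)x + 35/4
(-D) E_{1} f = -(9/4)x^2 - (21/2)x - 35/4
E_{-2} (-D) E_{1} f = -(9/4)x^2 - (3/2)x + 13/4
J (-D) E_{1} f = -(3/4)x^3 - (21/4)x^2 - (35/4)x
(E_{-2} + J) (-D) E_{1} f = -(3/4)x^3 - (15/2)x^2 - (41/4)x + 13/4
E_{3} (E_{-2} + J) (-D) E_{1} f = -(3/4)x^3 - (57/4)x^2 - (151/2)x - 461/4

the result is g(x) = -(3/4)x^3 - (57/4)x^2 - (151/2)x - 461/4


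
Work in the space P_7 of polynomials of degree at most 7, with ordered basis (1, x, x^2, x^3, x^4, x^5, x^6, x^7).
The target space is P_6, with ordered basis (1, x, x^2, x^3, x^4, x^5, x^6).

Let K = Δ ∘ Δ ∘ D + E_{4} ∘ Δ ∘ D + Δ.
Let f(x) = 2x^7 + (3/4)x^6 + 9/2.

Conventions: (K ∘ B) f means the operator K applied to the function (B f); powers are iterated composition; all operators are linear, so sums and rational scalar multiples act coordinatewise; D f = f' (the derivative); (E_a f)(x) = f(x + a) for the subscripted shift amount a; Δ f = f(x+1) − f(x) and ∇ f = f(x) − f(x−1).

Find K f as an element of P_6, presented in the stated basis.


the result is g(x) = 14x^6 + (261/2)x^5 + (9655/4)x^4 + 19340x^3 + (333993/4)x^2 + 187640x + 687465/4

D f = 14x^6 + (9/2)x^5
Δ D f = 84x^5 + (465/2)x^4 + 325x^3 + 255x^2 + (213/2)x + 37/2
Δ Δ D f = 420x^4 + 1770x^3 + 3210x^2 + 2835x + 1003
D f = 14x^6 + (9/2)x^5
Δ D f = 84x^5 + (465/2)x^4 + 325x^3 + 255x^2 + (213/2)x + 37/2
E_{4} Δ D f = 84x^5 + (3825/2)x^4 + 17485x^3 + 80235x^2 + (369573/2)x + 341721/2
Δ f = 14x^6 + (93/2)x^5 + (325/4)x^4 + 85x^3 + (213/4)x^2 + (37/2)x + 11/4
(Δ ∘ Δ ∘ D + E_{4} ∘ Δ ∘ D + Δ) f = 14x^6 + (261/2)x^5 + (9655/4)x^4 + 19340x^3 + (333993/4)x^2 + 187640x + 687465/4


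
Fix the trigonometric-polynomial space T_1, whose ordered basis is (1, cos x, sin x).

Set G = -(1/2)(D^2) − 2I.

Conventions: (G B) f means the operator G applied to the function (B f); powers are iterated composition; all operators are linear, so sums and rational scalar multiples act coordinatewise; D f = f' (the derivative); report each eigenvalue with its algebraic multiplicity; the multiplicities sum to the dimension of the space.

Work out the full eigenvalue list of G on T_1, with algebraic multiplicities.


λ = -2 (multiplicity 1), λ = -3/2 (multiplicity 2)

image of 1: -2
image of cos x: -(3/2)cos x
image of sin x: -(3/2)sin x
the matrix is diagonal; its diagonal is (-2, -3/2, -3/2)
for a triangular matrix the eigenvalues are the diagonal entries, with algebraic multiplicity their repetition count


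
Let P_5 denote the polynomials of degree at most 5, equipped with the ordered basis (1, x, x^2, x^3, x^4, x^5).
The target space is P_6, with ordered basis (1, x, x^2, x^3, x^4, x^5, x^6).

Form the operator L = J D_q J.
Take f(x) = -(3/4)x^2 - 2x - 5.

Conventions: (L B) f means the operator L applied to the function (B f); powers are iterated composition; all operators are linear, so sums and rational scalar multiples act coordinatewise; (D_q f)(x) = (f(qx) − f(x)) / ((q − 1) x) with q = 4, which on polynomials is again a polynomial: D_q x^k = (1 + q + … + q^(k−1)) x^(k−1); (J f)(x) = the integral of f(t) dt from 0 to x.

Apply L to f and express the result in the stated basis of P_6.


g(x) = -(7/4)x^3 - (5/2)x^2 - 5x

J f = -(1/4)x^3 - x^2 - 5x
D_q J f = -(21/4)x^2 - 5x - 5
J D_q J f = -(7/4)x^3 - (5/2)x^2 - 5x


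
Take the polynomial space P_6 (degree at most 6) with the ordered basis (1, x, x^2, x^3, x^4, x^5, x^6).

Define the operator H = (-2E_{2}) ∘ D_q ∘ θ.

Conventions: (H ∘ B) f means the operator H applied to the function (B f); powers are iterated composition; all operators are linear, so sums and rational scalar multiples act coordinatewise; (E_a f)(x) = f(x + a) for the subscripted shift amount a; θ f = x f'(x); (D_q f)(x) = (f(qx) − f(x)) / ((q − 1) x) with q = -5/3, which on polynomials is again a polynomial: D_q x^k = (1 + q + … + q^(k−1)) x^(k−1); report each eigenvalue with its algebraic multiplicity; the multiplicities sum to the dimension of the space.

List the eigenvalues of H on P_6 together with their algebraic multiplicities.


λ = 0 (multiplicity 7)

image of 1: 0
image of x: -2
image of x^2: (8/3)x + 16/3
image of x^3: -(38/3)x^2 - (152/3)x - 152/3
image of x^4: (544/27)x^3 + (1088/9)x^2 + (2176/9)x + 4352/27
image of x^5: -(4210/81)x^4 - (33680/81)x^3 - (33680/27)x^2 - (134720/81)x - 67360/81
image of x^6: (7448/81)x^5 + (74480/81)x^4 + (297920/81)x^3 + (595840/81)x^2 + (595840/81)x + 238336/81
the matrix is upper triangular; its diagonal is (0, 0, 0, 0, 0, 0, 0)
for a triangular matrix the eigenvalues are the diagonal entries, with algebraic multiplicity their repetition count


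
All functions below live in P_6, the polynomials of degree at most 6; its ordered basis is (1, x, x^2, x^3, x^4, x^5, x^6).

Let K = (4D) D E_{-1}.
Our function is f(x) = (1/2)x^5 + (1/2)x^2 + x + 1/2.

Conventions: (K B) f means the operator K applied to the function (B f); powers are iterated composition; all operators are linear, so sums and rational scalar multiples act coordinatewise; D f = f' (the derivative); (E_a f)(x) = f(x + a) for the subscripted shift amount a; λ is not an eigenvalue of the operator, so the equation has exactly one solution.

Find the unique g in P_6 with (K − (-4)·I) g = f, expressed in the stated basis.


write g with unknown coordinates in the stated basis and equate coefficients in (K − (-4)·I) g = f
solving from the highest basis element down gives g = (1/8)x^5 - (5/2)x^3 + (61/8)x^2 + (31/4)x - 221/8
check: K g = 10x^3 - 30x^2 - 30x + 111
so K g − (-4)·g = (1/2)x^5 + (1/2)x^2 + x + 1/2 = f ✓

the image equals g(x) = (1/8)x^5 - (5/2)x^3 + (61/8)x^2 + (31/4)x - 221/8


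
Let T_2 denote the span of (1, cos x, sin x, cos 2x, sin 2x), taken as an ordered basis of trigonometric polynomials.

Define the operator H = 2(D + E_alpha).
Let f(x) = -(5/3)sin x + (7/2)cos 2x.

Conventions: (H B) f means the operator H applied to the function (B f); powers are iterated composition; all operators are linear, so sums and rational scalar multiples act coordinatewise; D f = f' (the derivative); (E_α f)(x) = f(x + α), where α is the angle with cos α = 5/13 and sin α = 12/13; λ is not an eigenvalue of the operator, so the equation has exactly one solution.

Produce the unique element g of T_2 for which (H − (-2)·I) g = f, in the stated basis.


the result is g(x) = (125/438)cos x - (15/73)sin x + (175/2512)cos 2x + (1603/2512)sin 2x

write g with unknown coordinates in the stated basis and equate coefficients in (H − (-2)·I) g = f
solving from the highest basis element down gives g = (125/438)cos x - (15/73)sin x + (175/2512)cos 2x + (1603/2512)sin 2x
check: H g = -(125/219)cos x - (275/219)sin x + (4221/1256)cos 2x - (1603/1256)sin 2x
so H g − (-2)·g = -(5/3)sin x + (7/2)cos 2x = f ✓


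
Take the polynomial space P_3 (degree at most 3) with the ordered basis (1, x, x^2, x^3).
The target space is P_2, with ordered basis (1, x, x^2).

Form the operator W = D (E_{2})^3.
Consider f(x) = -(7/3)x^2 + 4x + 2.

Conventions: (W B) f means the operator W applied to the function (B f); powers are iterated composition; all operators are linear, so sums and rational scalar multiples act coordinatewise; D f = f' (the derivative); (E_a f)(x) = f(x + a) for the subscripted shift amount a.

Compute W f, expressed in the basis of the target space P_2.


E_{2} f = -(7/3)x^2 - (16/3)x + 2/3
E_{2} E_{2} f = -(7/3)x^2 - (44/3)x - 58/3
E_{2} E_{2} E_{2} f = -(7/3)x^2 - 24x - 58
D (E_{2})^3 f = -(14/3)x - 24

the result is g(x) = -(14/3)x - 24


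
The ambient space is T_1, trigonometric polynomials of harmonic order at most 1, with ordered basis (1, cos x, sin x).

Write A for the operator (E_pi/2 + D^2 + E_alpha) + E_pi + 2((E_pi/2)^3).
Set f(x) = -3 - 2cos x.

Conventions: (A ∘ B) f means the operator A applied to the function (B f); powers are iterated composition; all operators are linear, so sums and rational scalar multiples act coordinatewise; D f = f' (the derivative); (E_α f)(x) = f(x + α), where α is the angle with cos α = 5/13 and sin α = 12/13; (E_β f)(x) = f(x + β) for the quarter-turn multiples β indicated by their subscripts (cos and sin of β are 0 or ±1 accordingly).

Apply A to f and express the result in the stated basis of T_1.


the result is g(x) = -15 + (42/13)cos x - (2/13)sin x

E_pi/2 f = -3 + 2sin x
D f = 2sin x
D D f = 2cos x
E_alpha f = -3 - (10/13)cos x + (24/13)sin x
(E_pi/2 + D^2 + E_alpha) f = -6 + (16/13)cos x + (50/13)sin x
E_pi f = -3 + 2cos x
E_pi/2 f = -3 + 2sin x
E_pi/2 E_pi/2 f = -3 + 2cos x
E_pi/2 E_pi/2 E_pi/2 f = -3 - 2sin x
(2((E_pi/2)^3)) f = -6 - 4sin x
((E_pi/2 + D^2 + E_alpha) + E_pi + 2((E_pi/2)^3)) f = -15 + (42/13)cos x - (2/13)sin x


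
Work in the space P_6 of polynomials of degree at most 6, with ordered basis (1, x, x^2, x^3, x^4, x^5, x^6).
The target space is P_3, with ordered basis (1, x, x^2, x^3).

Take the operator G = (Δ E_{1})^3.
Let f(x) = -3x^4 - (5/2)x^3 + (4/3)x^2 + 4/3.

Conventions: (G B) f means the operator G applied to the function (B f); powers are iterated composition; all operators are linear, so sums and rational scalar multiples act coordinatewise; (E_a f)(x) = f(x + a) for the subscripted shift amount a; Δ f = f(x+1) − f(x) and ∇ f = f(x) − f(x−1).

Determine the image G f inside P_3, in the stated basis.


g(x) = -72x - 339

E_{1} f = -3x^4 - (29/2)x^3 - (145/6)x^2 - (101/6)x - 17/6
Δ E_{1} f = -12x^3 - (123/2)x^2 - (623/6)x - 117/2
E_{1} (Δ E_{1}) f = -12x^3 - (195/2)x^2 - (1577/6)x - 1415/6
Δ E_{1} (Δ E_{1}) f = -36x^2 - 231x - 1117/3
E_{1} (Δ E_{1}) (Δ E_{1}) f = -36x^2 - 303x - 1918/3
Δ E_{1} (Δ E_{1}) (Δ E_{1}) f = -72x - 339


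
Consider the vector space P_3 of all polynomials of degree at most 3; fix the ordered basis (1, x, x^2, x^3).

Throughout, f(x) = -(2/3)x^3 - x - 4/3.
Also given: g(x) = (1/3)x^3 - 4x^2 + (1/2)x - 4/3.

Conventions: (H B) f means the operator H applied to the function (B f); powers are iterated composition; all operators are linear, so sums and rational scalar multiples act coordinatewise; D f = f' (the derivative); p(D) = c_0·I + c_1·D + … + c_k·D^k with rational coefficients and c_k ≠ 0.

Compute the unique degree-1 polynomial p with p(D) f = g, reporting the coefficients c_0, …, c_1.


c_0 = -1/2, c_1 = 2

D^0 f = -(2/3)x^3 - x - 4/3
D^1 f = -2x^2 - 1
matching coefficients of g against c_0 f + c_1 Df + … from the top degree down determines the c_i
solution: c_0 = -1/2, c_1 = 2


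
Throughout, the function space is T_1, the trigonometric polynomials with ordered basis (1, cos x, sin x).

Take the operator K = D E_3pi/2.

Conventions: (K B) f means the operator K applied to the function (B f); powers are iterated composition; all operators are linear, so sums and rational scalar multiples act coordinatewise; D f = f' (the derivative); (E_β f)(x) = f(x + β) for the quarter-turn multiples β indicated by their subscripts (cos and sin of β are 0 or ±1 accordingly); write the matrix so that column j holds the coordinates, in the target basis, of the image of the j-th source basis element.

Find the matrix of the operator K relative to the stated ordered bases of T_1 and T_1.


the matrix is [[0, 0, 0]; [0, 1, 0]; [0, 0, 1]] (rows listed top to bottom)

image of 1: 0
image of cos x: cos x
image of sin x: sin x
each image's coordinates form column j of the matrix


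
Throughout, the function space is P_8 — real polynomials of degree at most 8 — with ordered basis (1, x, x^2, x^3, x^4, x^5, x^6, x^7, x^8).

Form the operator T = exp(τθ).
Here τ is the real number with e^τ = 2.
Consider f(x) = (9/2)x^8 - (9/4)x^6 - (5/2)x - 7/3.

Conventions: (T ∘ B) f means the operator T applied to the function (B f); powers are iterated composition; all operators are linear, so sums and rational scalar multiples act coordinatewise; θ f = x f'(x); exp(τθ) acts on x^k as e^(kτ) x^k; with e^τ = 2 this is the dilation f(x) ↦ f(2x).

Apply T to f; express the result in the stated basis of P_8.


the result is g(x) = 1152x^8 - 144x^6 - 5x - 7/3

exp(τθ) x^k = e^(kτ) x^k; with e^τ = 2 this sends x^k to 2^k x^k
x ↦ 2 x
x^6 ↦ 64 x^6
x^8 ↦ 256 x^8
applying this coordinatewise to f: exp(τθ) f = 1152x^8 - 144x^6 - 5x - 7/3


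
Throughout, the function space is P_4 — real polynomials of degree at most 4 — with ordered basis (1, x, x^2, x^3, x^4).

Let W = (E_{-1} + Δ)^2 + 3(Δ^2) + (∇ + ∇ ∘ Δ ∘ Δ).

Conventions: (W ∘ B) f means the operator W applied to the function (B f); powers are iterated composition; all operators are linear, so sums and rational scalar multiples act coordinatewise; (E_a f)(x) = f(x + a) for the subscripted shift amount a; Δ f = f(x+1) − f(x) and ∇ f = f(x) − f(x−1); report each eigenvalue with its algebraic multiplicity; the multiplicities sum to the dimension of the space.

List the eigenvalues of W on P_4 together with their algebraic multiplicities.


λ = 1 (multiplicity 5)

image of 1: 1
image of x: x + 1
image of x^2: x^2 + 2x + 9
image of x^3: x^3 + 3x^2 + 27x + 25
image of x^4: x^4 + 4x^3 + 54x^2 + 100x + 81
the matrix is upper triangular; its diagonal is (1, 1, 1, 1, 1)
for a triangular matrix the eigenvalues are the diagonal entries, with algebraic multiplicity their repetition count


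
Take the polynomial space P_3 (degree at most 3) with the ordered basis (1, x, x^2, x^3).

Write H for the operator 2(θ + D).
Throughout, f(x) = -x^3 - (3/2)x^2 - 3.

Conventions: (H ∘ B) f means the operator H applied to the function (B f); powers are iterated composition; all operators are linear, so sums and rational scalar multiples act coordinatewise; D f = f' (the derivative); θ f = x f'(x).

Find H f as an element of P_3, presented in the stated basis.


the result is g(x) = -6x^3 - 12x^2 - 6x

θ f = -3x^3 - 3x^2
D f = -3x^2 - 3x
(θ + D) f = -3x^3 - 6x^2 - 3x
(2(θ + D)) f = -6x^3 - 12x^2 - 6x


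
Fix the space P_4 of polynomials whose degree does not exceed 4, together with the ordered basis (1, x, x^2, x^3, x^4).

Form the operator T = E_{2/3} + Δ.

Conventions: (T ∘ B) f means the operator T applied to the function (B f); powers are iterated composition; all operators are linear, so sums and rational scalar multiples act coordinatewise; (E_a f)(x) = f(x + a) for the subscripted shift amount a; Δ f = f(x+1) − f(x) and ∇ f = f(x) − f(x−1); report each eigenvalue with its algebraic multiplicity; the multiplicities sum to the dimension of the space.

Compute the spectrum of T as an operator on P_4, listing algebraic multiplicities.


λ = 1 (multiplicity 5)

image of 1: 1
image of x: x + 5/3
image of x^2: x^2 + (10/3)x + 13/9
image of x^3: x^3 + 5x^2 + (13/3)x + 35/27
image of x^4: x^4 + (20/3)x^3 + (26/3)x^2 + (140/27)x + 97/81
the matrix is upper triangular; its diagonal is (1, 1, 1, 1, 1)
for a triangular matrix the eigenvalues are the diagonal entries, with algebraic multiplicity their repetition count


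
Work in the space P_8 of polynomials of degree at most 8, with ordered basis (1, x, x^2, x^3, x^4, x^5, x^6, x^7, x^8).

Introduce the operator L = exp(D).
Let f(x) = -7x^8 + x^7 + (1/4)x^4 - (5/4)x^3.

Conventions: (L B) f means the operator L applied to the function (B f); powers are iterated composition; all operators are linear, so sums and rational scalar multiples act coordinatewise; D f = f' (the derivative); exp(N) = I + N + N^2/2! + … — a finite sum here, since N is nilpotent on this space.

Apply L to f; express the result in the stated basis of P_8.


the image equals g(x) = -7x^8 - 55x^7 - 189x^6 - 371x^5 - (1819/4)x^4 - (1429/4)x^3 - (709/4)x^2 - (207/4)x - 7

order-1 term: -56x^7 + 7x^6 + x^3 - (15/4)x^2
order-2 term: -196x^6 + 21x^5 + (3/2)x^2 - (15/4)x
order-3 term: -392x^5 + 35x^4 + x - 5/4
order-4 term: -490x^4 + 35x^3 + 1/4
order-5 term: -392x^3 + 21x^2
order-6 term: -196x^2 + 7x
order-7 term: -56x + 1
order-8 term: -7
the series for exp(D) f terminates at order 8
exp(D) f = -7x^8 - 55x^7 - 189x^6 - 371x^5 - (1819/4)x^4 - (1429/4)x^3 - (709/4)x^2 - (207/4)x - 7


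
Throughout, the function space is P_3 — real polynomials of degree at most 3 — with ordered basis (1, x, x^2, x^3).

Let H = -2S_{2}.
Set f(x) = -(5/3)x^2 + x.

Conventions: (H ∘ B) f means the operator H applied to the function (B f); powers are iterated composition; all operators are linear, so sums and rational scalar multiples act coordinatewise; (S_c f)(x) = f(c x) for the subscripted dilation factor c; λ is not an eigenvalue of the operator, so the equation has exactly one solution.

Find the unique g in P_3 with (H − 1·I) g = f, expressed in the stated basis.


the image equals g(x) = (5/27)x^2 - (1/5)x

write g with unknown coordinates in the stated basis and equate coefficients in (H − 1·I) g = f
solving from the highest basis element down gives g = (5/27)x^2 - (1/5)x
check: H g = -(40/27)x^2 + (4/5)x
so H g − 1·g = -(5/3)x^2 + x = f ✓


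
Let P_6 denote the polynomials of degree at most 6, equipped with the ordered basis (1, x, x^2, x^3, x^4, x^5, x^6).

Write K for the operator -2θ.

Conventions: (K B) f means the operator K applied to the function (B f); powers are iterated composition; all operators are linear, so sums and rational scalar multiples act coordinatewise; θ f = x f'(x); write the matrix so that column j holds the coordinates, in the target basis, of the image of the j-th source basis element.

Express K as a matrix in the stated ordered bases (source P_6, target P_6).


the matrix is [[0, 0, 0, 0, 0, 0, 0]; [0, -2, 0, 0, 0, 0, 0]; [0, 0, -4, 0, 0, 0, 0]; [0, 0, 0, -6, 0, 0, 0]; [0, 0, 0, 0, -8, 0, 0]; [0, 0, 0, 0, 0, -10, 0]; [0, 0, 0, 0, 0, 0, -12]] (rows listed top to bottom)

image of 1: 0
image of x: -2x
image of x^2: -4x^2
image of x^3: -6x^3
image of x^4: -8x^4
image of x^5: -10x^5
image of x^6: -12x^6
each image's coordinates form column j of the matrix


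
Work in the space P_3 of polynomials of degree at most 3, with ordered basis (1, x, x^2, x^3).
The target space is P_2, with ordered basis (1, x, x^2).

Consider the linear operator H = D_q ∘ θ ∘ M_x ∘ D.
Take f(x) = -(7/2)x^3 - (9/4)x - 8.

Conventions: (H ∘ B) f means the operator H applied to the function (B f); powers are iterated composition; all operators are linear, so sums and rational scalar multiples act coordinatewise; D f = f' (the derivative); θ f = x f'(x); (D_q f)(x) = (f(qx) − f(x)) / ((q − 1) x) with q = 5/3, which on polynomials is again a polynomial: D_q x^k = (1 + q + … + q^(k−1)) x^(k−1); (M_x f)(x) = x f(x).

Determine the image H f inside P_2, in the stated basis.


g(x) = -(343/2)x^2 - 9/4

D f = -(21/2)x^2 - 9/4
M_x D f = -(21/2)x^3 - (9/4)x
θ M_x D f = -(63/2)x^3 - (9/4)x
D_q (θ ∘ M_x ∘ D) f = -(343/2)x^2 - 9/4


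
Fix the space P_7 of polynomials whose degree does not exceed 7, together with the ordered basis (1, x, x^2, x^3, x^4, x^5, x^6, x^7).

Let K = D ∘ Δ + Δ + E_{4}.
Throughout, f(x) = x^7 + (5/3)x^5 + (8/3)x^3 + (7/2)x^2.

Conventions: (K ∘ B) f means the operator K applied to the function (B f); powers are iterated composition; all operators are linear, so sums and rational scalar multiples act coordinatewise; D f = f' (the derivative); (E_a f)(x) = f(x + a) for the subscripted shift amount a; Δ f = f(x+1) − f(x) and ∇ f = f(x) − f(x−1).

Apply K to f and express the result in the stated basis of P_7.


Δ f = 7x^6 + 21x^5 + (130/3)x^4 + (155/3)x^3 + (137/3)x^2 + (91/3)x + 53/6
D Δ f = 42x^5 + 105x^4 + (520/3)x^3 + 155x^2 + (274/3)x + 91/3
Δ f = 7x^6 + 21x^5 + (130/3)x^4 + (155/3)x^3 + (137/3)x^2 + (91/3)x + 53/6
E_{4} f = x^7 + 28x^6 + (1013/3)x^5 + (6820/3)x^4 + (27688/3)x^3 + (135637/6)x^2 + (92884/3)x + 54952/3
(D ∘ Δ + Δ + E_{4}) f = x^7 + 35x^6 + (1202/3)x^5 + (7265/3)x^4 + (28363/3)x^3 + (136841/6)x^2 + 31083x + 36713/2

the image equals g(x) = x^7 + 35x^6 + (1202/3)x^5 + (7265/3)x^4 + (28363/3)x^3 + (136841/6)x^2 + 31083x + 36713/2


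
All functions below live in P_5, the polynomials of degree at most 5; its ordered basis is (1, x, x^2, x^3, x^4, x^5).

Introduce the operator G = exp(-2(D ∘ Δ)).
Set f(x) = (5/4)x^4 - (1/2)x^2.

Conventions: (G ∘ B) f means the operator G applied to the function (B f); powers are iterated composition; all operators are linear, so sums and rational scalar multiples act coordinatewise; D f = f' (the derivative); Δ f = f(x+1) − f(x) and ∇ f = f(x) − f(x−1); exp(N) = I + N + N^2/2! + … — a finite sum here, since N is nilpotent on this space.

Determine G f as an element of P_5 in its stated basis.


order-1 term: -30x^2 - 30x - 8
order-2 term: 60
the series for exp(-2(D ∘ Δ)) f terminates at order 2
exp(-2(D ∘ Δ)) f = (5/4)x^4 - (61/2)x^2 - 30x + 52

g(x) = (5/4)x^4 - (61/2)x^2 - 30x + 52


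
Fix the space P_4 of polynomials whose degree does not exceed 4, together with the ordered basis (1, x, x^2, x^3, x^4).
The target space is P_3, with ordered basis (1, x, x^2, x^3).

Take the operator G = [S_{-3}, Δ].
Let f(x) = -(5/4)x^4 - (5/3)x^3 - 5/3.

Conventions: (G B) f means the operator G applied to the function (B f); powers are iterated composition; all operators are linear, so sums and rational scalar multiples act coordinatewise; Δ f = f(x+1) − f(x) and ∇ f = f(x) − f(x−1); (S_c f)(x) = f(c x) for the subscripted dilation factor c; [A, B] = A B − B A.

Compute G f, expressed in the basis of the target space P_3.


Δ f = -5x^3 - (25/2)x^2 - 10x - 35/12
S_{-3} Δ f = 135x^3 - (225/2)x^2 + 30x - 35/12
S_{-3} f = -(405/4)x^4 + 45x^3 - 5/3
Δ S_{-3} f = -405x^3 - (945/2)x^2 - 270x - 225/4
[S_{-3}, Δ] f = 540x^3 + 360x^2 + 300x + 160/3

g(x) = 540x^3 + 360x^2 + 300x + 160/3
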